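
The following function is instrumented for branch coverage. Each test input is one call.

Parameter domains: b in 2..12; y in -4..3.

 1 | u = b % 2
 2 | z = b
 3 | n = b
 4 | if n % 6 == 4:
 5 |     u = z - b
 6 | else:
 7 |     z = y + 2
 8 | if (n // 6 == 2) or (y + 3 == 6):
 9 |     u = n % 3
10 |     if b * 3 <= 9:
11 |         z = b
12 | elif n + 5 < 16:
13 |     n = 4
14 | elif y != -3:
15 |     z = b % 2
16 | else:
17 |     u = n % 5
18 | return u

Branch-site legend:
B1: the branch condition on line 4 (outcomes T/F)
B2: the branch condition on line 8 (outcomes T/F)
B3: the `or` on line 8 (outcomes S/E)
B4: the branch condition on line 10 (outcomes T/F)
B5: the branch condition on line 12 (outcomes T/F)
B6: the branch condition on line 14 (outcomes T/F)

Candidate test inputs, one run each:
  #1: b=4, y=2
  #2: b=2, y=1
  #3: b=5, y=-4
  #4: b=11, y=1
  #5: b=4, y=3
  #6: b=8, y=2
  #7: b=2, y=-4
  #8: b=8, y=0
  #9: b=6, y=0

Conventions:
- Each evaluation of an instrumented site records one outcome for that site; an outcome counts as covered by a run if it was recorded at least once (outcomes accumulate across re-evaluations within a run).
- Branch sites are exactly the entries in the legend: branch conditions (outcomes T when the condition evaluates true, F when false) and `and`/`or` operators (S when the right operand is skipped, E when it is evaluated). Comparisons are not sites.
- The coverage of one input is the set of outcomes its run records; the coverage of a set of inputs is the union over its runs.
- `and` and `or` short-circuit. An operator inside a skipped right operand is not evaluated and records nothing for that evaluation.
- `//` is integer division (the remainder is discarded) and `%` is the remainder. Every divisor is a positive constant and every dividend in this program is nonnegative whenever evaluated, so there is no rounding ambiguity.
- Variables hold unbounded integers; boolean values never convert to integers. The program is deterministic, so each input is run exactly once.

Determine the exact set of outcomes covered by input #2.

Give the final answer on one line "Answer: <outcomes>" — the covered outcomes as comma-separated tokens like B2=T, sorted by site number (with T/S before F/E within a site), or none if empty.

Event log for input #2 (b=2, y=1):
  B1->F, B3->E, B2->F, B5->T
as a set, this run covers: B1=F, B2=F, B3=E, B5=T

Answer: B1=F, B2=F, B3=E, B5=T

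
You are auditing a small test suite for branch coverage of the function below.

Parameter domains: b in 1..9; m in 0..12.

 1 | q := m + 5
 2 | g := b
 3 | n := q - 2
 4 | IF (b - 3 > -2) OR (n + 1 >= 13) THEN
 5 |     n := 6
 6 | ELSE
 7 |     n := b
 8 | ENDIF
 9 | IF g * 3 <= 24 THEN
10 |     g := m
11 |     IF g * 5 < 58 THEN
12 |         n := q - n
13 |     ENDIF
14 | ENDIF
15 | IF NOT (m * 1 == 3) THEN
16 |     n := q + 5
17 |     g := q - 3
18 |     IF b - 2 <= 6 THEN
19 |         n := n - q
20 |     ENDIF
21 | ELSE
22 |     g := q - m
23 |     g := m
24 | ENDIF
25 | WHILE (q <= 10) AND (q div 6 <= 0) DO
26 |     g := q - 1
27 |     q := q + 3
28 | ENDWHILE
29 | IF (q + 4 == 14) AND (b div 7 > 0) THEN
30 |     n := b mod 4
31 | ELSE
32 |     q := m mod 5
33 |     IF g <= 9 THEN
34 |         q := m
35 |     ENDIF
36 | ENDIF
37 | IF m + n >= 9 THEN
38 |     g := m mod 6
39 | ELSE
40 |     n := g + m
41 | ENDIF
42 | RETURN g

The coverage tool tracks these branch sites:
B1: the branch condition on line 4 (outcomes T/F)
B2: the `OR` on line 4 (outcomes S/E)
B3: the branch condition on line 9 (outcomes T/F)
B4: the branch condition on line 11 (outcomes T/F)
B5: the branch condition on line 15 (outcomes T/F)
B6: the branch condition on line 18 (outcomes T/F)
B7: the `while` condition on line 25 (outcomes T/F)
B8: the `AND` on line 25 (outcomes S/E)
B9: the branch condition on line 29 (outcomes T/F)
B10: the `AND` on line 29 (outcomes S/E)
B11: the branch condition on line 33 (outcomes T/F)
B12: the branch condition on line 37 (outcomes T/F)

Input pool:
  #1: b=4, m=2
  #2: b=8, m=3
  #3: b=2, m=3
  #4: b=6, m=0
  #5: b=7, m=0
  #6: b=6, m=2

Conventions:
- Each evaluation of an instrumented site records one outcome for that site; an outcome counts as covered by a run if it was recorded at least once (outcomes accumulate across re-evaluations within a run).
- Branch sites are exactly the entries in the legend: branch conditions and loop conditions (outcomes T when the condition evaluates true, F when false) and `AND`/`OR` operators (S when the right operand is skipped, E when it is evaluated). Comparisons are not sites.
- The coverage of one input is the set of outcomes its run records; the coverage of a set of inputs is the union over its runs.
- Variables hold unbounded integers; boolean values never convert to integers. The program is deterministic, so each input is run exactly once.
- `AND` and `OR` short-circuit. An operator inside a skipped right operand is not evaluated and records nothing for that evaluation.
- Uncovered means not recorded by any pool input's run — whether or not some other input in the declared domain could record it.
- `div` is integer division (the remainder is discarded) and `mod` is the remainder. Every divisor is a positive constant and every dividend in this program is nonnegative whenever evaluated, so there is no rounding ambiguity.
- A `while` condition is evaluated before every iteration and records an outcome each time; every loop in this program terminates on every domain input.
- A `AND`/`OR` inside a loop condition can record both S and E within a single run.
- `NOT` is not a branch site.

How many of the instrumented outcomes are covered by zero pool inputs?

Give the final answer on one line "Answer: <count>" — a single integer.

#1 (b=4, m=2) -> covered: B1=T, B2=S, B3=T, B4=T, B5=T, B6=T, B7=F, B8=E, B9=F, B10=S, B11=T, B12=F
#2 (b=8, m=3) -> covered: B1=T, B2=S, B3=T, B4=T, B5=F, B7=F, B8=E, B9=F, B10=S, B11=T, B12=F
#3 (b=2, m=3) -> covered: B1=T, B2=S, B3=T, B4=T, B5=F, B7=F, B8=E, B9=F, B10=S, B11=T, B12=F
#4 (b=6, m=0) -> covered: B1=T, B2=S, B3=T, B4=T, B5=T, B6=T, B7=T, B7=F, B8=E, B9=F, B10=S, B11=T, B12=F
#5 (b=7, m=0) -> covered: B1=T, B2=S, B3=T, B4=T, B5=T, B6=T, B7=T, B7=F, B8=E, B9=F, B10=S, B11=T, B12=F
#6 (b=6, m=2) -> covered: B1=T, B2=S, B3=T, B4=T, B5=T, B6=T, B7=F, B8=E, B9=F, B10=S, B11=T, B12=F
union over the pool: B1=T, B2=S, B3=T, B4=T, B5=T, B5=F, B6=T, B7=T, B7=F, B8=E, B9=F, B10=S, B11=T, B12=F
uncovered (10 of 24): B1=F, B2=E, B3=F, B4=F, B6=F, B8=S, B9=T, B10=E, B11=F, B12=T

Answer: 10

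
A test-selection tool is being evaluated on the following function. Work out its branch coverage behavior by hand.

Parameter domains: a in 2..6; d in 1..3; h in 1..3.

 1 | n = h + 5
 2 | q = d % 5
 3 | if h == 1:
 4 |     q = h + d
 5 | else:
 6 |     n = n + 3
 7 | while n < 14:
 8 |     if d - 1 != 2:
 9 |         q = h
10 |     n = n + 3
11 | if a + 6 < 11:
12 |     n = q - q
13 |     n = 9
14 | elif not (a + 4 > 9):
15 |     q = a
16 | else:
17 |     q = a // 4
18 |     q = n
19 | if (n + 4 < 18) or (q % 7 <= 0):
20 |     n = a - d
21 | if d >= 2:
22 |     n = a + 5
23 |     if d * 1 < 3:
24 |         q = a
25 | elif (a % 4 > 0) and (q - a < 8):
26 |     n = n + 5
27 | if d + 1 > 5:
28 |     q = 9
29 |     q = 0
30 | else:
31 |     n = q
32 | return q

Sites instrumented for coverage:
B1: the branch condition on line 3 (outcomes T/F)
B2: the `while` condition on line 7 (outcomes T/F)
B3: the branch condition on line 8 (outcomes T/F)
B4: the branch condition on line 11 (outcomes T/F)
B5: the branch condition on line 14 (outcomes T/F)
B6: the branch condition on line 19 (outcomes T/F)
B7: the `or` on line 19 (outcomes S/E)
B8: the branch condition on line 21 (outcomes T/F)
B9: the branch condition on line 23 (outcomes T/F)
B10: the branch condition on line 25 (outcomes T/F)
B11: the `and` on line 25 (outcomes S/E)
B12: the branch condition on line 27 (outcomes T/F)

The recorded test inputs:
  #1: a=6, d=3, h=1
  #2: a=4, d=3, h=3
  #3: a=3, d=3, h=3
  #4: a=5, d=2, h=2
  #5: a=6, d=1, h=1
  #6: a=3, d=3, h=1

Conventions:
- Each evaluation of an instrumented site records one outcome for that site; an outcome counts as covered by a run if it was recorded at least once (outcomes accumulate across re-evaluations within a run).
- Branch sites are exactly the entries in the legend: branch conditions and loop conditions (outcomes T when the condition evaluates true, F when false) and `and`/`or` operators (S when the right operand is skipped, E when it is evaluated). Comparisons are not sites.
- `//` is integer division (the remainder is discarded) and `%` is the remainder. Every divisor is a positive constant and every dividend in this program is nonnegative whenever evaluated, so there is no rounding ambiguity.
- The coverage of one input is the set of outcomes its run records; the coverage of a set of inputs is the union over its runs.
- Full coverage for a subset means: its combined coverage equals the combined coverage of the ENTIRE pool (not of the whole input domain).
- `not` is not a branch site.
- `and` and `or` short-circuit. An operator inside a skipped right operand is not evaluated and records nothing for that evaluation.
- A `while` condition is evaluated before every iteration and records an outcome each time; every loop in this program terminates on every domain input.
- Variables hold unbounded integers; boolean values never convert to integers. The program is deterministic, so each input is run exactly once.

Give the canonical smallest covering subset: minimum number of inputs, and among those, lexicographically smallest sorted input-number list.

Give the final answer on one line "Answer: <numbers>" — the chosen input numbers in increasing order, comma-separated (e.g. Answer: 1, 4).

input #1 (a=6, d=3, h=1): events B1->T, B2->T, B3->F, B2->T, B3->F, B2->T, B3->F, B2->F, B4->F, B5->F, B7->E, B6->F, B8->T, B9->F, ...; covers B1=T, B2=T, B2=F, B3=F, B4=F, B5=F, B6=F, B7=E, B8=T, B9=F, B12=F
input #2 (a=4, d=3, h=3): events B1->F, B2->T, B3->F, B2->F, B4->T, B7->S, B6->T, B8->T, B9->F, B12->F; covers B1=F, B2=T, B2=F, B3=F, B4=T, B6=T, B7=S, B8=T, B9=F, B12=F
input #3 (a=3, d=3, h=3): events B1->F, B2->T, B3->F, B2->F, B4->T, B7->S, B6->T, B8->T, B9->F, B12->F; covers B1=F, B2=T, B2=F, B3=F, B4=T, B6=T, B7=S, B8=T, B9=F, B12=F
input #4 (a=5, d=2, h=2): events B1->F, B2->T, B3->T, B2->T, B3->T, B2->F, B4->F, B5->T, B7->E, B6->F, B8->T, B9->T, B12->F; covers B1=F, B2=T, B2=F, B3=T, B4=F, B5=T, B6=F, B7=E, B8=T, B9=T, B12=F
input #5 (a=6, d=1, h=1): events B1->T, B2->T, B3->T, B2->T, B3->T, B2->T, B3->T, B2->F, B4->F, B5->F, B7->E, B6->F, B8->F, B11->E, ...; covers B1=T, B2=T, B2=F, B3=T, B4=F, B5=F, B6=F, B7=E, B8=F, B10=F, B11=E, B12=F
input #6 (a=3, d=3, h=1): events B1->T, B2->T, B3->F, B2->T, B3->F, B2->T, B3->F, B2->F, B4->T, B7->S, B6->T, B8->T, B9->F, B12->F; covers B1=T, B2=T, B2=F, B3=F, B4=T, B6=T, B7=S, B8=T, B9=F, B12=F
union over all inputs: B1=T, B1=F, B2=T, B2=F, B3=T, B3=F, B4=T, B4=F, B5=T, B5=F, B6=T, B6=F, B7=S, B7=E, B8=T, B8=F, B9=T, B9=F, B10=F, B11=E, B12=F (21 outcomes)
every size-1 subset falls short of the 21 outcomes (best: 12/21)
every size-2 subset falls short of the 21 outcomes (best: 19/21)
size 3: inputs {2, 4, 5} cover all 21 outcomes, and no lexicographically smaller subset of this size does

Answer: 2, 4, 5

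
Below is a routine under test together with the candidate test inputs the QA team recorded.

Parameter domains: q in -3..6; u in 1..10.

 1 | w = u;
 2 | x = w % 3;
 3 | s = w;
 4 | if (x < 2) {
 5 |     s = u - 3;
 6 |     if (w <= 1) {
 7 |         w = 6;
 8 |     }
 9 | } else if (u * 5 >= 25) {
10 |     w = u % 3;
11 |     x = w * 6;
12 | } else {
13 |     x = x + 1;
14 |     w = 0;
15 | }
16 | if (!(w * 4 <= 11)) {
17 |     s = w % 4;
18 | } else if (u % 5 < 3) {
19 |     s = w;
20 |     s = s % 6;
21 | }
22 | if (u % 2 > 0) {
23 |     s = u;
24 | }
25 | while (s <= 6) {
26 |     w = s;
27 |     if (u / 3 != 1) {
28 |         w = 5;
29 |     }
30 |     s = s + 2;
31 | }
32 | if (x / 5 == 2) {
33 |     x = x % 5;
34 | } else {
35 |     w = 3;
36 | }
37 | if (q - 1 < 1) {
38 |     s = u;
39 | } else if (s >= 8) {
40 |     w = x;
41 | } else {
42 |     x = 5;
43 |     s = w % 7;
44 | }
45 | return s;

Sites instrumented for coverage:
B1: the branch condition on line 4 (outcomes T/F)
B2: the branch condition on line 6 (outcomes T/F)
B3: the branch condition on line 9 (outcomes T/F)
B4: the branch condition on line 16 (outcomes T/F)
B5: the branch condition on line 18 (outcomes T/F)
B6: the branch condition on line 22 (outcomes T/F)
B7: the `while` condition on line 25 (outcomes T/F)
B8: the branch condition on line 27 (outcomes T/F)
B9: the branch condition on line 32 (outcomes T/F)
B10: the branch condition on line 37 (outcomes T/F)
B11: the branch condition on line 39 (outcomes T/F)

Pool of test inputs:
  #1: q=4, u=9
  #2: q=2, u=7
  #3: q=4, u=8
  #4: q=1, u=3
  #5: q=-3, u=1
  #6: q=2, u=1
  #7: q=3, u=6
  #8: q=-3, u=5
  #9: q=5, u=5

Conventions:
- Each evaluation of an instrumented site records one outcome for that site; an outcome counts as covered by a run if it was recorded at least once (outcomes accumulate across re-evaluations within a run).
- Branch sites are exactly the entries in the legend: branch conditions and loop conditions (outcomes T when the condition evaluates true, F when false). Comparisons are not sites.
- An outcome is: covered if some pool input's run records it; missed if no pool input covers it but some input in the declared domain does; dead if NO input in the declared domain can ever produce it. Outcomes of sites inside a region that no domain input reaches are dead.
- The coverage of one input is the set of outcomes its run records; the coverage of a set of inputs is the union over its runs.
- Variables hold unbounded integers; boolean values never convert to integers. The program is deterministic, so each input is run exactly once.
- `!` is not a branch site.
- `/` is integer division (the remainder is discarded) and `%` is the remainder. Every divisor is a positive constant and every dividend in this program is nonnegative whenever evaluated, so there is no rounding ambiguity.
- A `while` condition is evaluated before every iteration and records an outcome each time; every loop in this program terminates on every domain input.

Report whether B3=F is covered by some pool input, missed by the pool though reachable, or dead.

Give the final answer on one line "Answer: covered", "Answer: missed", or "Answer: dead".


no pool input records B3=F
but domain input (q=-3, u=2) does record it -> reachable, so missed
Answer: missed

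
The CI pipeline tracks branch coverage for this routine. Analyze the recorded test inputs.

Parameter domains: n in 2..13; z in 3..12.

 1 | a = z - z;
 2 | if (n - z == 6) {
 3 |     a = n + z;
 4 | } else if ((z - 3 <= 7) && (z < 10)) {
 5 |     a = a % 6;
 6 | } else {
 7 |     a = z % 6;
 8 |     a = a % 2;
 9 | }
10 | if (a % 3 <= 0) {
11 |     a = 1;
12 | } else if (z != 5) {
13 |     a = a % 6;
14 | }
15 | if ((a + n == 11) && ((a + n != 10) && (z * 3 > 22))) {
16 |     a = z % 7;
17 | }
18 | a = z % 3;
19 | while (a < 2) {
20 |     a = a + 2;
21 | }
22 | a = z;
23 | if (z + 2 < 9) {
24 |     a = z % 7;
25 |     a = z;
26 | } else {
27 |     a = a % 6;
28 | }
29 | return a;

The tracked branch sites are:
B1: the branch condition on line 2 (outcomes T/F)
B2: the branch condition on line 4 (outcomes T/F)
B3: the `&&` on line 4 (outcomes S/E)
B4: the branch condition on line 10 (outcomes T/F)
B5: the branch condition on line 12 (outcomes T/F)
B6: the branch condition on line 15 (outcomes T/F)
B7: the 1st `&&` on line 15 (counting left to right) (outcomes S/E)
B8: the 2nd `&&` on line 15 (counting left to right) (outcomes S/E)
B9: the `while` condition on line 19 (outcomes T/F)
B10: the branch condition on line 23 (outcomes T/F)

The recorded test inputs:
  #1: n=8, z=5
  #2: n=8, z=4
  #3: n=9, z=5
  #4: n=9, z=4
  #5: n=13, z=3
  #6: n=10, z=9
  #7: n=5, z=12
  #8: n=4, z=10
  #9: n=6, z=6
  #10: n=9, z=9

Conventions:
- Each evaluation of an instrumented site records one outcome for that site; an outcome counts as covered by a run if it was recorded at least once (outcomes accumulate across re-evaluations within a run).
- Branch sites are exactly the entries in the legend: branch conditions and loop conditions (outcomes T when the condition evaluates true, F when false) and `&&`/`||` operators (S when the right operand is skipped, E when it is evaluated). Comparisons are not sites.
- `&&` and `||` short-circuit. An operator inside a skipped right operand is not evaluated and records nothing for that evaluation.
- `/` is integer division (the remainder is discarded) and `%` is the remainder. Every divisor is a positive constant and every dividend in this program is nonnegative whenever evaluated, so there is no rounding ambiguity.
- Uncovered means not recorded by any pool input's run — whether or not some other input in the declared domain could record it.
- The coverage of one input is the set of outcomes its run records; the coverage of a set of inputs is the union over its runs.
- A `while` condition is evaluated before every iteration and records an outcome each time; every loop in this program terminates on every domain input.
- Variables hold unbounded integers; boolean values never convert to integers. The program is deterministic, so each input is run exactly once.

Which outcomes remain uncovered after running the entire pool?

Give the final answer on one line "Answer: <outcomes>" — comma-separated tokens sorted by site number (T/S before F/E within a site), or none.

run #1 (n=8, z=5) records B1=F, B2=T, B3=E, B4=T, B6=F, B7=S, B9=F, B10=T
run #2 (n=8, z=4) records B1=F, B2=T, B3=E, B4=T, B6=F, B7=S, B9=T, B9=F, B10=T
run #3 (n=9, z=5) records B1=F, B2=T, B3=E, B4=T, B6=F, B7=S, B9=F, B10=T
run #4 (n=9, z=4) records B1=F, B2=T, B3=E, B4=T, B6=F, B7=S, B9=T, B9=F, B10=T
run #5 (n=13, z=3) records B1=F, B2=T, B3=E, B4=T, B6=F, B7=S, B9=T, B9=F, B10=T
run #6 (n=10, z=9) records B1=F, B2=T, B3=E, B4=T, B6=T, B7=E, B8=E, B9=T, B9=F, B10=F
run #7 (n=5, z=12) records B1=F, B2=F, B3=S, B4=T, B6=F, B7=S, B9=T, B9=F, B10=F
run #8 (n=4, z=10) records B1=F, B2=F, B3=E, B4=T, B6=F, B7=S, B9=T, B9=F, B10=F
run #9 (n=6, z=6) records B1=F, B2=T, B3=E, B4=T, B6=F, B7=S, B9=T, B9=F, B10=T
run #10 (n=9, z=9) records B1=F, B2=T, B3=E, B4=T, B6=F, B7=S, B9=T, B9=F, B10=F
union over the pool: B1=F, B2=T, B2=F, B3=S, B3=E, B4=T, B6=T, B6=F, B7=S, B7=E, B8=E, B9=T, B9=F, B10=T, B10=F
uncovered (5 of 20): B1=T, B4=F, B5=T, B5=F, B8=S

Answer: B1=T, B4=F, B5=T, B5=F, B8=S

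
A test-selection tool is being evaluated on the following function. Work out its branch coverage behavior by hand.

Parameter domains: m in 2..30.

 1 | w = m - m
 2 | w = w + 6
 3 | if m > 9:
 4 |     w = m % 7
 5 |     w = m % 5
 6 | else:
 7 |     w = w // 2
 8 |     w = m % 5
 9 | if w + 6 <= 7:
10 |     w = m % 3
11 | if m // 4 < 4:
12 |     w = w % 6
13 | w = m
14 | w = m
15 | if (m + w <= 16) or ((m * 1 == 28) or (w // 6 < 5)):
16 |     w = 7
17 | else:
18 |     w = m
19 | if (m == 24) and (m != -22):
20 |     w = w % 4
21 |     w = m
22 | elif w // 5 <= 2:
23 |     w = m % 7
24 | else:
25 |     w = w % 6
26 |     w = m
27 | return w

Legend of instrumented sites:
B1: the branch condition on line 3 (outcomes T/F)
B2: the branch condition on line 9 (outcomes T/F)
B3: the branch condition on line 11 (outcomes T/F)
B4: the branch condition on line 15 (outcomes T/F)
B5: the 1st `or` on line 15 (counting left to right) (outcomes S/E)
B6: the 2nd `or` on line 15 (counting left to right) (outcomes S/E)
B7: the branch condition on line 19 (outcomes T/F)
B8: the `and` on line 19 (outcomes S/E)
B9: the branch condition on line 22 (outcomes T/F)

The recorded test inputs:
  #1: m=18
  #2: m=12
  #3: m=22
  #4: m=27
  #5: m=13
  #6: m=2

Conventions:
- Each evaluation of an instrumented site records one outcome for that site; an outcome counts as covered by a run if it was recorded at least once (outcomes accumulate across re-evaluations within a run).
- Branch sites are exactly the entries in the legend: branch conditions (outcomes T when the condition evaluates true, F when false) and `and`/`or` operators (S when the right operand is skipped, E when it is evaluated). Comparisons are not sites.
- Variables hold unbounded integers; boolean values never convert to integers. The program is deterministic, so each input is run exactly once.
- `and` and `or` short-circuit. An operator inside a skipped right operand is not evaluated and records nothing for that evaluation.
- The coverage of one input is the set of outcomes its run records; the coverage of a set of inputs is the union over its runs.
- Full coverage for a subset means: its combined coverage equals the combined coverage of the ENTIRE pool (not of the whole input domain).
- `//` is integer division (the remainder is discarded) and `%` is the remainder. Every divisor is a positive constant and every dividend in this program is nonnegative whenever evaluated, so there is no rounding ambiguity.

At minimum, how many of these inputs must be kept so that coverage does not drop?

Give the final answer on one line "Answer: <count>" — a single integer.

input #1 (m=18): events B1->T, B2->F, B3->F, B5->E, B6->E, B4->T, B8->S, B7->F, B9->T; covers B1=T, B2=F, B3=F, B4=T, B5=E, B6=E, B7=F, B8=S, B9=T
input #2 (m=12): events B1->T, B2->F, B3->T, B5->E, B6->E, B4->T, B8->S, B7->F, B9->T; covers B1=T, B2=F, B3=T, B4=T, B5=E, B6=E, B7=F, B8=S, B9=T
input #3 (m=22): events B1->T, B2->F, B3->F, B5->E, B6->E, B4->T, B8->S, B7->F, B9->T; covers B1=T, B2=F, B3=F, B4=T, B5=E, B6=E, B7=F, B8=S, B9=T
input #4 (m=27): events B1->T, B2->F, B3->F, B5->E, B6->E, B4->T, B8->S, B7->F, B9->T; covers B1=T, B2=F, B3=F, B4=T, B5=E, B6=E, B7=F, B8=S, B9=T
input #5 (m=13): events B1->T, B2->F, B3->T, B5->E, B6->E, B4->T, B8->S, B7->F, B9->T; covers B1=T, B2=F, B3=T, B4=T, B5=E, B6=E, B7=F, B8=S, B9=T
input #6 (m=2): events B1->F, B2->F, B3->T, B5->S, B4->T, B8->S, B7->F, B9->T; covers B1=F, B2=F, B3=T, B4=T, B5=S, B7=F, B8=S, B9=T
union over all inputs: B1=T, B1=F, B2=F, B3=T, B3=F, B4=T, B5=S, B5=E, B6=E, B7=F, B8=S, B9=T (12 outcomes)
no size-1 subset reaches all 12 outcomes (best union: 9/12)
the canonical winner is {1, 6}: size 2, full 12-outcome coverage, earliest index list among size-2 covers

Answer: 2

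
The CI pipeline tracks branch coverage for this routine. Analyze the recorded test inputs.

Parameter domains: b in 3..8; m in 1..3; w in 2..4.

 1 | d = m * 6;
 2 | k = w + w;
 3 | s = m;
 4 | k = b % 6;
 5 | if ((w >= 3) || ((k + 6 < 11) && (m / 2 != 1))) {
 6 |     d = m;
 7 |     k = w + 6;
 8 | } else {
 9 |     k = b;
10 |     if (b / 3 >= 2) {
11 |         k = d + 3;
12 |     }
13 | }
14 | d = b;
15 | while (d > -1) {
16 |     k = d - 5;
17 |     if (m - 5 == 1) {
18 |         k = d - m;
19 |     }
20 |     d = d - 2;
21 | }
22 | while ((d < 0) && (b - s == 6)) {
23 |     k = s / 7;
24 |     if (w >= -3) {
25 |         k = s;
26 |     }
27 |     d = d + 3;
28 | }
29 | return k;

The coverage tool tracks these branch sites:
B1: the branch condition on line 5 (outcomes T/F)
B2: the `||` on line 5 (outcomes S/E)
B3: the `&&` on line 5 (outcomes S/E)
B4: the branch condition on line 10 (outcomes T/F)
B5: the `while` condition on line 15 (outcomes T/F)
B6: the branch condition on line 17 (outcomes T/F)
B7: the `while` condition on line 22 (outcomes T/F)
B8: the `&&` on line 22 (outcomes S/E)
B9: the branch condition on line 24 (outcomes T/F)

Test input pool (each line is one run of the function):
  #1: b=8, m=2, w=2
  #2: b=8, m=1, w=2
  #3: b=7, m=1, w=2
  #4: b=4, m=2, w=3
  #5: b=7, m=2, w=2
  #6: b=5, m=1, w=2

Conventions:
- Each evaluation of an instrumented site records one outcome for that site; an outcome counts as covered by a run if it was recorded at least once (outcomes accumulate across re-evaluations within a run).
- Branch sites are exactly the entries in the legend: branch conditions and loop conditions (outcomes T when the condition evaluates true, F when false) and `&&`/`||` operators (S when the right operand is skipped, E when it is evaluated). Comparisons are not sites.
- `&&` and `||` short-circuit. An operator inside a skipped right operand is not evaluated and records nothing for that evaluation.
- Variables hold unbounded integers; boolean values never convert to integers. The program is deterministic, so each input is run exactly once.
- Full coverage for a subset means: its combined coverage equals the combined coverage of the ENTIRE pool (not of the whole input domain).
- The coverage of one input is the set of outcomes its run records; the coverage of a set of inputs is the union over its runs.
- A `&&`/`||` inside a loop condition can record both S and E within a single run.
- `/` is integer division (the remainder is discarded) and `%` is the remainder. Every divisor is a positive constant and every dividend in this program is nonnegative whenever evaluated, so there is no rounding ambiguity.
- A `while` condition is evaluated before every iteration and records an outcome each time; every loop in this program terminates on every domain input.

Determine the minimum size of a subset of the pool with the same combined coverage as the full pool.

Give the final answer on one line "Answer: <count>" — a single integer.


test 1 (b=8, m=2, w=2) hits B1=F, B2=E, B3=E, B4=T, B5=T, B5=F, B6=F, B7=T, B7=F, B8=S, B8=E, B9=T
test 2 (b=8, m=1, w=2) hits B1=T, B2=E, B3=E, B5=T, B5=F, B6=F, B7=F, B8=E
test 3 (b=7, m=1, w=2) hits B1=T, B2=E, B3=E, B5=T, B5=F, B6=F, B7=T, B7=F, B8=S, B8=E, B9=T
test 4 (b=4, m=2, w=3) hits B1=T, B2=S, B5=T, B5=F, B6=F, B7=F, B8=E
test 5 (b=7, m=2, w=2) hits B1=F, B2=E, B3=E, B4=T, B5=T, B5=F, B6=F, B7=F, B8=E
test 6 (b=5, m=1, w=2) hits B1=F, B2=E, B3=S, B4=F, B5=T, B5=F, B6=F, B7=F, B8=E
union over all inputs: B1=T, B1=F, B2=S, B2=E, B3=S, B3=E, B4=T, B4=F, B5=T, B5=F, B6=F, B7=T, B7=F, B8=S, B8=E, B9=T (16 outcomes)
no size-1 subset reaches all 16 outcomes (best union: 12/16)
no size-2 subset reaches all 16 outcomes (best union: 14/16)
at size 3, {1, 4, 6} reaches all 16 outcomes; every lexicographically earlier size-3 subset fails
Answer: 3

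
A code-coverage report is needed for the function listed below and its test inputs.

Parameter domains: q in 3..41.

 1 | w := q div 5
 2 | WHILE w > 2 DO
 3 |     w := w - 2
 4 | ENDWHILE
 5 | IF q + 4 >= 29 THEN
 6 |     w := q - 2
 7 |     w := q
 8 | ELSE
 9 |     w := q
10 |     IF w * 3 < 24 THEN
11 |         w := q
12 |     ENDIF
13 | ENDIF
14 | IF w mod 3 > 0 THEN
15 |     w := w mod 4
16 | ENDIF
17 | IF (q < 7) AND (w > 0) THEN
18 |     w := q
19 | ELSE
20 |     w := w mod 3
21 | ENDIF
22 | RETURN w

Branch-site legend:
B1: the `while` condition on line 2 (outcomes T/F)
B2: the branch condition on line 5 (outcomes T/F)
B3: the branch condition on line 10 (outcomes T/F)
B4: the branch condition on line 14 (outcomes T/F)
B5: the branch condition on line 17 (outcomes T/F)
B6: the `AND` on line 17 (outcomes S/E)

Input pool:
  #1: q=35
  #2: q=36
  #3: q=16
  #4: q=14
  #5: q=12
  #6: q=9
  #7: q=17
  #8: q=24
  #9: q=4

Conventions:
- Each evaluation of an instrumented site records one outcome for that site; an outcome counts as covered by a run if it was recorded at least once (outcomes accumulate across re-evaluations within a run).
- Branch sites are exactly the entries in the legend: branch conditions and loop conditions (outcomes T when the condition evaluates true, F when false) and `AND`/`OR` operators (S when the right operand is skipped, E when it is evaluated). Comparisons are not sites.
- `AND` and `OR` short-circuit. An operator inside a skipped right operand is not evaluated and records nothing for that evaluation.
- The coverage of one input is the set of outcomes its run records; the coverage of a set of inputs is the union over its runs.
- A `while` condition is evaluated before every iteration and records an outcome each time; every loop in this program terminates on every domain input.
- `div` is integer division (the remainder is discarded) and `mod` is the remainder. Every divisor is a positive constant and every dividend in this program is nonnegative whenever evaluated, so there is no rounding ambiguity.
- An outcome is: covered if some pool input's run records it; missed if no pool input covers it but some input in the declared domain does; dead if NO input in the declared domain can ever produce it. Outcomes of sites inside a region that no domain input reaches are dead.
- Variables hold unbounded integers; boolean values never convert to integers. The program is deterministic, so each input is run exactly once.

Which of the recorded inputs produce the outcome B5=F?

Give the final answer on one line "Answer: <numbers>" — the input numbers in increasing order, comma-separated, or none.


input #1 (q=35): produces B5=F
input #2 (q=36): produces B5=F
input #3 (q=16): produces B5=F
input #4 (q=14): produces B5=F
input #5 (q=12): produces B5=F
input #6 (q=9): produces B5=F
input #7 (q=17): produces B5=F
input #8 (q=24): produces B5=F
input #9 (q=4): produces B5=F
Answer: 1, 2, 3, 4, 5, 6, 7, 8, 9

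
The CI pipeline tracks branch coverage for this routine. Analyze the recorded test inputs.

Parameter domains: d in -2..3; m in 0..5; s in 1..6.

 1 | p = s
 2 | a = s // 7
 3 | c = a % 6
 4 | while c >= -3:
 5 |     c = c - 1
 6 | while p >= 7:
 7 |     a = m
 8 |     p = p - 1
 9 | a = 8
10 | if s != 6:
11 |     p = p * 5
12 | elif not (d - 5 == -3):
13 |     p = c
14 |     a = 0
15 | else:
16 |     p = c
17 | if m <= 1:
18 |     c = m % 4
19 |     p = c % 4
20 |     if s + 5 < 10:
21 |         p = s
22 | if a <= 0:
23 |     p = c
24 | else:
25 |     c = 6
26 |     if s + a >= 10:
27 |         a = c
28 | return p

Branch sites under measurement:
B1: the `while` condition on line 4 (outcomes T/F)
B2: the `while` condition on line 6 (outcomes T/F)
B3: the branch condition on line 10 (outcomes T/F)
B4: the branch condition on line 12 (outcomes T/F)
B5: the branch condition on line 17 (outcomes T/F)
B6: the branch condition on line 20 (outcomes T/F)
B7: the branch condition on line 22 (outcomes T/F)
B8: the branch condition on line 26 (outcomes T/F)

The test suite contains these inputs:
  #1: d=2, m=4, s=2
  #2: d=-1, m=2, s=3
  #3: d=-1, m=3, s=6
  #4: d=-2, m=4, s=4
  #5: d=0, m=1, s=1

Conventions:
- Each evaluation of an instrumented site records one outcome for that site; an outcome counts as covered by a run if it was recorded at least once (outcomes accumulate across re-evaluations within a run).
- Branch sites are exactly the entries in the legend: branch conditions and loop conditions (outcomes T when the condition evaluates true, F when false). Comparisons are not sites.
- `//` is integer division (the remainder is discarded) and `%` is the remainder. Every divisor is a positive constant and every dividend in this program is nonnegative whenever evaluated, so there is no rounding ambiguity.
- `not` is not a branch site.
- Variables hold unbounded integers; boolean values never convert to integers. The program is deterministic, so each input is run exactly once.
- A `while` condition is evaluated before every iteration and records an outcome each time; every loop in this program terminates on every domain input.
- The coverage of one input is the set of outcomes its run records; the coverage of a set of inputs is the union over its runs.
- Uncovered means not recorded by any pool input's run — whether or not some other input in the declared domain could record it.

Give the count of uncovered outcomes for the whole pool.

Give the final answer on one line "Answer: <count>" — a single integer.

input #1, d=2, m=4, s=2: events B1->T, B1->T, B1->T, B1->T, B1->F, B2->F, B3->T, B5->F, B7->F, B8->T; outcomes B1=T, B1=F, B2=F, B3=T, B5=F, B7=F, B8=T
input #2, d=-1, m=2, s=3: events B1->T, B1->T, B1->T, B1->T, B1->F, B2->F, B3->T, B5->F, B7->F, B8->T; outcomes B1=T, B1=F, B2=F, B3=T, B5=F, B7=F, B8=T
input #3, d=-1, m=3, s=6: events B1->T, B1->T, B1->T, B1->T, B1->F, B2->F, B3->F, B4->T, B5->F, B7->T; outcomes B1=T, B1=F, B2=F, B3=F, B4=T, B5=F, B7=T
input #4, d=-2, m=4, s=4: events B1->T, B1->T, B1->T, B1->T, B1->F, B2->F, B3->T, B5->F, B7->F, B8->T; outcomes B1=T, B1=F, B2=F, B3=T, B5=F, B7=F, B8=T
input #5, d=0, m=1, s=1: events B1->T, B1->T, B1->T, B1->T, B1->F, B2->F, B3->T, B5->T, B6->T, B7->F, B8->F; outcomes B1=T, B1=F, B2=F, B3=T, B5=T, B6=T, B7=F, B8=F
union over the pool: B1=T, B1=F, B2=F, B3=T, B3=F, B4=T, B5=T, B5=F, B6=T, B7=T, B7=F, B8=T, B8=F
uncovered (3 of 16): B2=T, B4=F, B6=F

Answer: 3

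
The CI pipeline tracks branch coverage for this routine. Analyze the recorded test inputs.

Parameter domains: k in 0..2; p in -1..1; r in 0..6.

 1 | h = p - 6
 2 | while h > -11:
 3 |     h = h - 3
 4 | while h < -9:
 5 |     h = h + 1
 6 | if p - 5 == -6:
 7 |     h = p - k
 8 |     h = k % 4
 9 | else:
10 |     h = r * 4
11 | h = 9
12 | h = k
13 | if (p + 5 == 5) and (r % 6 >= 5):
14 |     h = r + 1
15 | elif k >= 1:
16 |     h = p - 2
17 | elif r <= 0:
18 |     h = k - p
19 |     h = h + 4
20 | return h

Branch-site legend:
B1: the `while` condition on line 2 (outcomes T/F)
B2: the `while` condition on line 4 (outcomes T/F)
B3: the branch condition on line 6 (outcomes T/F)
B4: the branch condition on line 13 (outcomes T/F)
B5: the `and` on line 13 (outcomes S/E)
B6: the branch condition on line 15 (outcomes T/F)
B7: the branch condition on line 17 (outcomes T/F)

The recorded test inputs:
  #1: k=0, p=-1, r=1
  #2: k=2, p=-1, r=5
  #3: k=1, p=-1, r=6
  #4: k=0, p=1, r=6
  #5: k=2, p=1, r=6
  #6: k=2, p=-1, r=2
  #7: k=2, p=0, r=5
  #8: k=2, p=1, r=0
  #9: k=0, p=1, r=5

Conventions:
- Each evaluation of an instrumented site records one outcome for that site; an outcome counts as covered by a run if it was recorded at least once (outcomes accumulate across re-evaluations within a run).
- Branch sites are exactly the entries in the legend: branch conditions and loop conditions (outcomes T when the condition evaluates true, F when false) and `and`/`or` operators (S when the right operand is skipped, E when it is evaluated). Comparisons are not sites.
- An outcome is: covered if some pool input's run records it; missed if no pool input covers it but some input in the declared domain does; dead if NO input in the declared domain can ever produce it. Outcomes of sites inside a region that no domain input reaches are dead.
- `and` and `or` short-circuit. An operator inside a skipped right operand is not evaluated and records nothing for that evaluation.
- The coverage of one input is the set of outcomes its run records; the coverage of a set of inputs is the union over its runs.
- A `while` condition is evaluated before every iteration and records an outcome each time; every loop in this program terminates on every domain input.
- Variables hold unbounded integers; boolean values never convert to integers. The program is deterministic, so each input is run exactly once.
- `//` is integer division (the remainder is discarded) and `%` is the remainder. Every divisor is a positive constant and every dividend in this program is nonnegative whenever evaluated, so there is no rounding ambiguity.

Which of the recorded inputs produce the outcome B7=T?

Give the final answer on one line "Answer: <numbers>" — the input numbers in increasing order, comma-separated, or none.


input #1 (k=0, p=-1, r=1): does not produce B7=T
input #2 (k=2, p=-1, r=5): does not produce B7=T
input #3 (k=1, p=-1, r=6): does not produce B7=T
input #4 (k=0, p=1, r=6): does not produce B7=T
input #5 (k=2, p=1, r=6): does not produce B7=T
input #6 (k=2, p=-1, r=2): does not produce B7=T
input #7 (k=2, p=0, r=5): does not produce B7=T
input #8 (k=2, p=1, r=0): does not produce B7=T
input #9 (k=0, p=1, r=5): does not produce B7=T
Answer: none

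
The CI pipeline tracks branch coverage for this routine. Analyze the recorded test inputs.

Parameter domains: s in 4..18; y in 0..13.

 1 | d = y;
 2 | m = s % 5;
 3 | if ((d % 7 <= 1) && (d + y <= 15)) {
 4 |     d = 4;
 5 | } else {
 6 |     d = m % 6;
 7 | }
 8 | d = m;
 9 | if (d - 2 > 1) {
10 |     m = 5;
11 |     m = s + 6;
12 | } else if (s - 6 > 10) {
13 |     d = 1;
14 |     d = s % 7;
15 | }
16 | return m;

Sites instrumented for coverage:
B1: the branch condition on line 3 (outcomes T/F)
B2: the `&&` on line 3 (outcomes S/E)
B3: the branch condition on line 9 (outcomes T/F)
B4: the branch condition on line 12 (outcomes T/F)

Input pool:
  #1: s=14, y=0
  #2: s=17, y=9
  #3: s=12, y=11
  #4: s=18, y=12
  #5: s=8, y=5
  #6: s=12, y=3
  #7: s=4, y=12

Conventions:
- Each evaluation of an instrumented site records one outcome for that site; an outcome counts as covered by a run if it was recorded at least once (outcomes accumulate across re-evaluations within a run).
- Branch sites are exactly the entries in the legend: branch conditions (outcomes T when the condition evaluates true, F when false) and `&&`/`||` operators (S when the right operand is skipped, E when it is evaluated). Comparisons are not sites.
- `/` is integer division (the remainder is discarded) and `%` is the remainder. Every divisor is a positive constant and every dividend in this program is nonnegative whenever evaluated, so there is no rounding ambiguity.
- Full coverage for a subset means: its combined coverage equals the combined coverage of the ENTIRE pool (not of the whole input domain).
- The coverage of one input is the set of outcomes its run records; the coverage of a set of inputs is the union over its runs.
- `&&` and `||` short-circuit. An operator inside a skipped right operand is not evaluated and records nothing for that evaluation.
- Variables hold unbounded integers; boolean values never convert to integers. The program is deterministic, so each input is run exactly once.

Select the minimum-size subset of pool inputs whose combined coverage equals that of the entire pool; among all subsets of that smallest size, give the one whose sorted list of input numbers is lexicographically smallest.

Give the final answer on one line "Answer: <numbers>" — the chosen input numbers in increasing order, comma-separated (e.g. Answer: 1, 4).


test 1 (s=14, y=0) fires B2->E, B1->T, B3->T; hits B1=T, B2=E, B3=T
test 2 (s=17, y=9) fires B2->S, B1->F, B3->F, B4->T; hits B1=F, B2=S, B3=F, B4=T
test 3 (s=12, y=11) fires B2->S, B1->F, B3->F, B4->F; hits B1=F, B2=S, B3=F, B4=F
test 4 (s=18, y=12) fires B2->S, B1->F, B3->F, B4->T; hits B1=F, B2=S, B3=F, B4=T
test 5 (s=8, y=5) fires B2->S, B1->F, B3->F, B4->F; hits B1=F, B2=S, B3=F, B4=F
test 6 (s=12, y=3) fires B2->S, B1->F, B3->F, B4->F; hits B1=F, B2=S, B3=F, B4=F
test 7 (s=4, y=12) fires B2->S, B1->F, B3->T; hits B1=F, B2=S, B3=T
pool-wide coverage (8 outcomes): B1=T, B1=F, B2=S, B2=E, B3=T, B3=F, B4=T, B4=F
size 1 is not enough: best union over all size-1 subsets is 4/8
size 2 is not enough: best union over all size-2 subsets is 7/8
at size 3, {1, 2, 3} reaches all 8 outcomes; every lexicographically earlier size-3 subset fails
Answer: 1, 2, 3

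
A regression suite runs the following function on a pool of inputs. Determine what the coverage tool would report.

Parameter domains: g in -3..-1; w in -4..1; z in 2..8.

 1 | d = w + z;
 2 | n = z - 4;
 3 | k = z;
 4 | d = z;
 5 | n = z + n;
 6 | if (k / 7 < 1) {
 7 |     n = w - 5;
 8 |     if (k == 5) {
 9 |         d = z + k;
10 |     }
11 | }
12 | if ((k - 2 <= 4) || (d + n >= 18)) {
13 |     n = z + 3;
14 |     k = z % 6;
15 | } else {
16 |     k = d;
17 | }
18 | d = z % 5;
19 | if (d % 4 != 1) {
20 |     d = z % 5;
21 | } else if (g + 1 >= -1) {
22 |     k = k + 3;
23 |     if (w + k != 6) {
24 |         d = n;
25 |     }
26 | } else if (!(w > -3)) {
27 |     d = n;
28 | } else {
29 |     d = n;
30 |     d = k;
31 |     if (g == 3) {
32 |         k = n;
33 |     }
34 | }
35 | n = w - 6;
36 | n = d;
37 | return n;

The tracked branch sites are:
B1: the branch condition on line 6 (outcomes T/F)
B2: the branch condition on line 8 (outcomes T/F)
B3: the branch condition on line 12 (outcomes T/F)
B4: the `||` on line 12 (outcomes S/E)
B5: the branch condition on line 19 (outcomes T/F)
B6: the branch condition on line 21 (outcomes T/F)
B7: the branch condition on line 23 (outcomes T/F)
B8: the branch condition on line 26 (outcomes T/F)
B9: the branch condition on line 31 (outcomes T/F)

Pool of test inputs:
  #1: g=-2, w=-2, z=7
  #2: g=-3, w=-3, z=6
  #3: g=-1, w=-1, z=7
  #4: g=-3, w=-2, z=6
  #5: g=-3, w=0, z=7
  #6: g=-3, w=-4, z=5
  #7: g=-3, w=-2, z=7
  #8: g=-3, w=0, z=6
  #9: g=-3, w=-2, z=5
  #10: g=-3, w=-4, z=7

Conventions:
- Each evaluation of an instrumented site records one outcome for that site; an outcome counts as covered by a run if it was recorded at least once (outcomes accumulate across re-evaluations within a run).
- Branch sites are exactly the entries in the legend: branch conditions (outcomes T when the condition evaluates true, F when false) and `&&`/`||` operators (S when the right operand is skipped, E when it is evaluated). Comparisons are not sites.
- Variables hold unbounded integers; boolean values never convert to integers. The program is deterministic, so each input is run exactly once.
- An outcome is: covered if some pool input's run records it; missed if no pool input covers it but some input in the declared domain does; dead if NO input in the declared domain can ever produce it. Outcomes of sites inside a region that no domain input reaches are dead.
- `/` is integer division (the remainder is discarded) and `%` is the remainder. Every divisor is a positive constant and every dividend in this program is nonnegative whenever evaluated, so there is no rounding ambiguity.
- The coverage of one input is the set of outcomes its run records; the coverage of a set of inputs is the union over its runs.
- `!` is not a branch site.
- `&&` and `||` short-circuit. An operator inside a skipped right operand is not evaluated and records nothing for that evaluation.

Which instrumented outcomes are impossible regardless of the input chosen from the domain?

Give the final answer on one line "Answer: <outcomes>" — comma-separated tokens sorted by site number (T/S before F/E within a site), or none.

running all 126 domain inputs and tallying outcomes:
  B7=F: never recorded by any domain input -> dead
  B9=T: never recorded by any domain input -> dead
  reachable outcomes have witnesses, e.g. B1=T (e.g. g=-3, w=-4, z=2), B1=F (e.g. g=-3, w=-4, z=7), B2=T (e.g. g=-3, w=-4, z=5), B2=F (e.g. g=-3, w=-4, z=2)

Answer: B7=F, B9=T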